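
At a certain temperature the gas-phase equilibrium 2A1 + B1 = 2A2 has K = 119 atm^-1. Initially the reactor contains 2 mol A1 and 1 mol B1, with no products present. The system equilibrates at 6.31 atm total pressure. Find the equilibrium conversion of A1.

Let X = conversion of A1 (basis 2 mol A1); extent of reaction ξ = X.
Moles: n_A1 = 2 − 2X; n_B1 = 1 − X; n_A2 = 2X.
Summing: n_T = 3 − X.
y_i = n_i/n_T, p_i = y_i·P. K = p_A2^2 / (p_A1^2 p_B1).
Setting this equal to 119 atm^-1 and taking the physical root (0 < X < 1) gives X = 0.871.

X = 0.871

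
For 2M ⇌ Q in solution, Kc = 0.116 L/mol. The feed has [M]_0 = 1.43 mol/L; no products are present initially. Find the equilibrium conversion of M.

Let X = conversion of M; extent ξ = 1.43X/2 mol/L.
Concentrations: [M] = 1.43 − 1.43X; [Q] = 0.715X.
Kc = [Q] / ([M]^2).
Setting equal to 0.116 and solving for X on (0,1) gives X = 0.208.

X = 0.208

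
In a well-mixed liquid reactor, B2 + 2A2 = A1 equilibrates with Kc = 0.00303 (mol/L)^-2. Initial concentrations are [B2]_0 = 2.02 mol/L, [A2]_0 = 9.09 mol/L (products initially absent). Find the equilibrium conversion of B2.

Let X = conversion of B2; extent ξ = 2.02·X mol/L.
Concentrations: [B2] = 2.02 − 2.02X; [A2] = 9.09 − 4.04X; [A1] = 2.02X.
Kc = [A1] / ([B2] [A2]^2).
Setting equal to 0.00303 and solving for X on (0,1) gives X = 0.175.

X = 0.175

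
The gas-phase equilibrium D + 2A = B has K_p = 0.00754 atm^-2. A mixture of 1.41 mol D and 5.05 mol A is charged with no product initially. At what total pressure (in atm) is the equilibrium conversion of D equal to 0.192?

P = 7.37 atm

Let X = conversion of D (basis 1.41 mol D); extent of reaction ξ = 1.41X.
Moles: n_D = 1.41 − 1.41X; n_A = 5.05 − 2.82X; n_B = 1.41X.
n_T = Σnᵢ = 6.46 − 2.82X.
K_p = p_B / (p_D p_A^2) with p_i = (n_i/n_T)·P.
At X = 0.192: the mole-fraction product g(X) = Π y_i^ν_i = 0.4095. Since K_p = g(X)·P^{-2}, P = (g/K_p)^(1/2) = (0.4095/0.00754)^(1/2) = 7.37 atm.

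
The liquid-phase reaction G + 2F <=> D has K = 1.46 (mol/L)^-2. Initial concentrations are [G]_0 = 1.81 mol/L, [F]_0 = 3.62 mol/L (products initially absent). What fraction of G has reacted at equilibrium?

Let X = conversion of G; extent ξ = 1.81·X mol/L.
Concentrations: [G] = 1.81 − 1.81X; [F] = 3.62 − 3.62X; [D] = 1.81X.
K = [D] / ([G] [F]^2).
Equating to 1.46 (mol/L)^-2: the physical root is X = 0.672.

X = 0.672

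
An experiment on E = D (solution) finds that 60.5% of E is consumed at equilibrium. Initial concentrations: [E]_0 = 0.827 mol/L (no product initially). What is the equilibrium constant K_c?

Let X = conversion of E.
Concentrations: [E] = 0.827 − 0.827X; [D] = 0.827X.
At X = 0.605: [E] = 0.327, [D] = 0.5.
K_c = [D] / ([E]) = 1.53.

K_c = 1.53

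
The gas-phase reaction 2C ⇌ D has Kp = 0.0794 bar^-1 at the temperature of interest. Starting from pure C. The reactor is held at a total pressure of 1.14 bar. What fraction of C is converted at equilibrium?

X = 0.143

Let X = conversion of C (basis 1 mol C); extent of reaction ξ = 0.5X.
At extent ξ: n_C = 1 − X; n_D = 0.5X.
Summing: n_T = 1 − 0.5X.
Mole fractions y_i = n_i/n_T; Kp = p_D / (p_C^2) with p_i = y_i·P.
This yields a degree-2 equation in X; solving on (0,1), X = 0.143.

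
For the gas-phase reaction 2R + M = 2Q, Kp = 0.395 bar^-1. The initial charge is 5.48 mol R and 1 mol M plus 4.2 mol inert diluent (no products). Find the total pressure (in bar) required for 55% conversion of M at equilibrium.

Take 1 mol M as basis and let X be its fractional conversion, so ξ = X.
Species balance: n_R = 5.48 − 2X; n_M = 1 − X; n_Q = 2X; n_I = 4.2 (inert).
n_T = Σnᵢ = 10.7 − X.
Kp = p_Q^2 / (p_R^2 p_M) with p_i = (n_i/n_T)·P.
At X = 0.55: the mole-fraction product g(X) = Π y_i^ν_i = 1.42. Since Kp = g(X)·P^{-1}, P = (g/Kp)^(1/1) = (1.42/0.395)^(1/1) = 3.59 bar.

P = 3.59 bar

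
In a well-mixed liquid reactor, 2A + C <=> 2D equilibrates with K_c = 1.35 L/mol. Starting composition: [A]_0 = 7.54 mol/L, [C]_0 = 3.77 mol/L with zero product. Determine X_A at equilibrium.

Let X = conversion of A; extent ξ = 7.54X/2 mol/L.
Concentrations: [A] = 7.54 − 7.54X; [C] = 3.77 − 3.77X; [D] = 7.54X.
K_c = [D]^2 / ([A]^2 [C]).
Setting equal to 1.35 and solving for X on (0,1) gives X = 0.591.

X = 0.591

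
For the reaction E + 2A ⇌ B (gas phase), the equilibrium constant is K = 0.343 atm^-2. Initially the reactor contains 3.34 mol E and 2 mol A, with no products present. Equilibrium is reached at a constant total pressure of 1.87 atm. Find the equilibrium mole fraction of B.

Basis: 2 mol A initially; let X = conversion of A. Extent ξ = X.
At extent ξ: n_E = 3.34 − X; n_A = 2 − 2X; n_B = X.
Summing: n_T = 5.34 − 2X.
y_i = n_i/n_T, p_i = y_i·P. K = p_B / (p_E p_A^2).
Setting this equal to 0.343 atm^-2 and taking the physical root (0 < X < 1) gives X = 0.310.
Then n_B = 0.31, n_T = 4.72, so y_B = 0.066.

y_B = 0.066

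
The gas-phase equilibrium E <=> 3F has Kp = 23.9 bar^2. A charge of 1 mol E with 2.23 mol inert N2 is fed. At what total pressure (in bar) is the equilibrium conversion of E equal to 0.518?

Take 1 mol E as basis and let X be its fractional conversion, so ξ = X.
Species balance: n_E = 1 − X; n_F = 3X; n_I = 2.23 (inert).
Summing: n_T = 3.23 + 2X.
Kp = p_F^3 / (p_E) with p_i = (n_i/n_T)·P.
At X = 0.518: the mole-fraction product g(X) = Π y_i^ν_i = 0.4278. Since Kp = g(X)·P^{2}, P = (Kp/g)^(1/2) = (23.9/0.4278)^(1/2) = 7.47 bar.

P = 7.47 bar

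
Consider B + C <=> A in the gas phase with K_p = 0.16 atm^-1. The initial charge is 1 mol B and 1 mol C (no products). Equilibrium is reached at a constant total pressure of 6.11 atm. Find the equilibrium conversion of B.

Basis: 1 mol B initially; let X = conversion of B. Extent ξ = X.
Moles: n_B = 1 − X; n_C = 1 − X; n_A = X.
Summing: n_T = 2 − X.
Mole fractions y_i = n_i/n_T; K_p = p_A / (p_B p_C) with p_i = y_i·P.
Substituting and setting equal to 0.16 atm^-1 gives a polynomial in X; the root in (0,1) is X = 0.289.

X = 0.289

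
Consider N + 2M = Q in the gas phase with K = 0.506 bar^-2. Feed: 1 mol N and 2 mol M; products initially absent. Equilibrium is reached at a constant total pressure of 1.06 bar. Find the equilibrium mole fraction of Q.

Basis: 1 mol N initially; let X = conversion of N. Extent ξ = X.
Mole table: n_N = 1 − X; n_M = 2 − 2X; n_Q = X.
Summing: n_T = 3 − 2X.
Mole fractions y_i = n_i/n_T; K = p_Q / (p_N p_M^2) with p_i = y_i·P.
Setting this equal to 0.506 bar^-2 and taking the physical root (0 < X < 1) gives X = 0.180.
Then n_Q = 0.18, n_T = 2.64, so y_Q = 0.068.

y_Q = 0.068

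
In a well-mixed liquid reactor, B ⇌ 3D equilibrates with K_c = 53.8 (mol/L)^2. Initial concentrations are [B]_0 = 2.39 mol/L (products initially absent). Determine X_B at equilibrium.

Let X = conversion of B; extent ξ = 2.39·X mol/L.
Concentrations: [B] = 2.39 − 2.39X; [D] = 7.17X.
K_c = [D]^3 / ([B]).
Setting equal to 53.8 and solving for X on (0,1) gives X = 0.542.

X = 0.542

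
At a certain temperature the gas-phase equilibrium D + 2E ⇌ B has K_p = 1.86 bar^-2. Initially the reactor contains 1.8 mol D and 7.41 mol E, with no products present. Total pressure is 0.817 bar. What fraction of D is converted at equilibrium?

Let X = conversion of D (basis 1.8 mol D); extent of reaction ξ = 1.8X.
Mole table: n_D = 1.8 − 1.8X; n_E = 7.41 − 3.6X; n_B = 1.8X.
Summing: n_T = 9.21 − 3.6X.
With p_i = (n_i/n_T)P, K_p = p_B / (p_D p_E^2).
This yields a degree-3 equation in X; solving on (0,1), X = 0.421.

X = 0.421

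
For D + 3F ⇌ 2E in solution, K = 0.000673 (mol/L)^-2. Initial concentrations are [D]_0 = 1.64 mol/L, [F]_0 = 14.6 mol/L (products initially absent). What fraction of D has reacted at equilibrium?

Let X = conversion of D; extent ξ = 1.64·X mol/L.
Concentrations: [D] = 1.64 − 1.64X; [F] = 14.6 − 4.92X; [E] = 3.28X.
K = [E]^2 / ([D] [F]^3).
Setting equal to 0.000673 and solving for X on (0,1) gives X = 0.368.

X = 0.368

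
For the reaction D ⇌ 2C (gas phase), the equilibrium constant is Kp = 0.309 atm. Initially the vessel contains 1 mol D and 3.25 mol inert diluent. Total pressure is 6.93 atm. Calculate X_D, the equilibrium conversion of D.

Basis: 1 mol D initially; let X = conversion of D. Extent ξ = X.
Species balance: n_D = 1 − X; n_C = 2X; n_I = 3.25 (inert).
Total moles n_T = 4.25 + X.
y_i = n_i/n_T, p_i = y_i·P. Kp = p_C^2 / (p_D).
This yields a degree-2 equation in X; solving on (0,1), X = 0.199.

X = 0.199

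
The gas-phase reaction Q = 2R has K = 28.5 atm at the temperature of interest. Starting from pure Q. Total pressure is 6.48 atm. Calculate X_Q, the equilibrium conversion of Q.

X = 0.724

Let X = conversion of Q (basis 1 mol Q); extent of reaction ξ = X.
Species balance: n_Q = 1 − X; n_R = 2X.
Total moles n_T = 1 + X.
Mole fractions y_i = n_i/n_T; K = p_R^2 / (p_Q) with p_i = y_i·P.
Equating to 28.5 atm and solving on 0 < X < 1: X = 0.724.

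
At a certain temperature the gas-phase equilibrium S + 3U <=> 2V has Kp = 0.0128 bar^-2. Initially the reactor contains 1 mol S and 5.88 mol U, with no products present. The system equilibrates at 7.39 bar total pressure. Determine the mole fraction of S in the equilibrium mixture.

Let X = conversion of S (basis 1 mol S); extent of reaction ξ = X.
Moles: n_S = 1 − X; n_U = 5.88 − 3X; n_V = 2X.
Summing: n_T = 6.88 − 2X.
y_i = n_i/n_T, p_i = y_i·P. Kp = p_V^2 / (p_S p_U^3).
Equating to 0.0128 bar^-2 and solving on 0 < X < 1: X = 0.478.
Then n_S = 0.522, n_T = 5.92, so y_S = 0.088.

y_S = 0.088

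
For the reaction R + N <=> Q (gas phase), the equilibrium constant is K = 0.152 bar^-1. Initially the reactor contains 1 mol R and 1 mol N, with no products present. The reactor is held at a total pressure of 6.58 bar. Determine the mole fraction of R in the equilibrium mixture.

y_R = 0.414

Take 1 mol R as basis and let X be its fractional conversion, so ξ = X.
At extent ξ: n_R = 1 − X; n_N = 1 − X; n_Q = X.
Summing: n_T = 2 − X.
With p_i = (n_i/n_T)P, K = p_Q / (p_R p_N).
This yields a degree-2 equation in X; solving on (0,1), X = 0.293.
Then n_R = 0.707, n_T = 1.71, so y_R = 0.414.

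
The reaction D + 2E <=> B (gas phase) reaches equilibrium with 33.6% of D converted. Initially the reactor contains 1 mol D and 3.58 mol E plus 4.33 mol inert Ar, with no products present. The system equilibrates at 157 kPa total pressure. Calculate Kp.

Kp = 0.000165 kPa^-2

Take 1 mol D as basis and let X be its fractional conversion, so ξ = X.
Species balance: n_D = 1 − X; n_E = 3.58 − 2X; n_B = X; n_I = 4.33 (inert).
n_T = Σnᵢ = 8.91 − 2X.
At X = 0.336: n_D = 0.664, n_E = 2.91, n_B = 0.336, n_T = 8.24.
p_i = (n_i/n_T)·P. Kp = p_B / (p_D p_E^2) = 0.000165 kPa^-2.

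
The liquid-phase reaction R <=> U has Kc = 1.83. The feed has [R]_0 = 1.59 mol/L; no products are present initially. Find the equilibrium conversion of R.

X = 0.647

Let X = conversion of R; extent ξ = 1.59·X mol/L.
Concentrations: [R] = 1.59 − 1.59X; [U] = 1.59X.
Kc = [U] / ([R]).
Equating to 1.83: the physical root is X = 0.647.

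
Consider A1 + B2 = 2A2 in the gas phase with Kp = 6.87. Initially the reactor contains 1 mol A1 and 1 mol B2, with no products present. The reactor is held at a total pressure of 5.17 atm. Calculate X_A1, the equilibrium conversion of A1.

X = 0.567

Let X = conversion of A1 (basis 1 mol A1); extent of reaction ξ = X.
Moles: n_A1 = 1 − X; n_B2 = 1 − X; n_A2 = 2X.
Total moles n_T = 2 (Δν = 0, constant).
With p_i = (n_i/n_T)P, Kp = p_A2^2 / (p_A1 p_B2).
Equating to 6.87 and solving on 0 < X < 1: X = 0.567.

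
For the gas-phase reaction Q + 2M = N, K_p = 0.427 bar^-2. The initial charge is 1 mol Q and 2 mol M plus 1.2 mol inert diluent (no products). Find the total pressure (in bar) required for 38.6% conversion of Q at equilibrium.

P = 3.39 bar

Let X = conversion of Q (basis 1 mol Q); extent of reaction ξ = X.
Moles: n_Q = 1 − X; n_M = 2 − 2X; n_N = X; n_I = 1.2 (inert).
n_T = Σnᵢ = 4.2 − 2X.
K_p = p_N / (p_Q p_M^2) with p_i = (n_i/n_T)·P.
At X = 0.386: the mole-fraction product g(X) = Π y_i^ν_i = 4.899. Since K_p = g(X)·P^{-2}, P = (g/K_p)^(1/2) = (4.899/0.427)^(1/2) = 3.39 bar.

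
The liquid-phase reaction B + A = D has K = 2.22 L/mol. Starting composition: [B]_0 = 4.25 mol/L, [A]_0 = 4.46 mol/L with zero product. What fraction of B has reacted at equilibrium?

Let X = conversion of B; extent ξ = 4.25·X mol/L.
Concentrations: [B] = 4.25 − 4.25X; [A] = 4.46 − 4.25X; [D] = 4.25X.
K = [D] / ([B] [A]).
Setting equal to 2.22 and solving for X on (0,1) gives X = 0.743.

X = 0.743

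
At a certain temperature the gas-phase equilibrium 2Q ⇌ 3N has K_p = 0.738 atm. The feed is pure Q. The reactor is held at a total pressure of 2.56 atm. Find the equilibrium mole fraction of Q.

y_Q = 0.554

Basis: 1 mol Q initially; let X = conversion of Q. Extent ξ = 0.5X.
Mole table: n_Q = 1 − X; n_N = 1.5X.
Total moles n_T = 1 + 0.5X.
Mole fractions y_i = n_i/n_T; K_p = p_N^3 / (p_Q^2) with p_i = y_i·P.
Equating to 0.738 atm and solving on 0 < X < 1: X = 0.349.
Then n_Q = 0.651, n_T = 1.17, so y_Q = 0.554.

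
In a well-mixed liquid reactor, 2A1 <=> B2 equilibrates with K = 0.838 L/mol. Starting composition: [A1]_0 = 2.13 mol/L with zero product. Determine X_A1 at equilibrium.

X = 0.593

Let X = conversion of A1; extent ξ = 2.13X/2 mol/L.
Concentrations: [A1] = 2.13 − 2.13X; [B2] = 1.06X.
K = [B2] / ([A1]^2).
Solving K = 0.838 for X ∈ (0,1): X = 0.593.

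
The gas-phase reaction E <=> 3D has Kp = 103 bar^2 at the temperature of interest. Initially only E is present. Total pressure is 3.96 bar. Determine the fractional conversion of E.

Let X = conversion of E (basis 1 mol E); extent of reaction ξ = X.
Moles: n_E = 1 − X; n_D = 3X.
Summing: n_T = 1 + 2X.
Mole fractions y_i = n_i/n_T; Kp = p_D^3 / (p_E) with p_i = y_i·P.
This yields a degree-3 equation in X; solving on (0,1), X = 0.733.

X = 0.733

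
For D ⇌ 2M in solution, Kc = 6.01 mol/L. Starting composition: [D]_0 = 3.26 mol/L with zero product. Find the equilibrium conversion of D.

Let X = conversion of D; extent ξ = 3.26·X mol/L.
Concentrations: [D] = 3.26 − 3.26X; [M] = 6.52X.
Kc = [M]^2 / ([D]).
This equals 6.01 at X = 0.486 (the root in 0 < X < 1).

X = 0.486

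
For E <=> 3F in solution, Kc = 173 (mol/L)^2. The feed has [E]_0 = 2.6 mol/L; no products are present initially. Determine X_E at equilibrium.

X = 0.675

Let X = conversion of E; extent ξ = 2.6·X mol/L.
Concentrations: [E] = 2.6 − 2.6X; [F] = 7.8X.
Kc = [F]^3 / ([E]).
Equating to 173 (mol/L)^2: the physical root is X = 0.675.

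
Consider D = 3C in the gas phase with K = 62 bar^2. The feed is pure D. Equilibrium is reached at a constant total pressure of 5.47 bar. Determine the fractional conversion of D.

X = 0.535

Let X = conversion of D (basis 1 mol D); extent of reaction ξ = X.
Mole table: n_D = 1 − X; n_C = 3X.
Summing: n_T = 1 + 2X.
Mole fractions y_i = n_i/n_T; K = p_C^3 / (p_D) with p_i = y_i·P.
Setting this equal to 62 bar^2 and taking the physical root (0 < X < 1) gives X = 0.535.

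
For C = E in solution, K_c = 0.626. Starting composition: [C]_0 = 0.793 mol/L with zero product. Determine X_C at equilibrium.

X = 0.385

Let X = conversion of C; extent ξ = 0.793·X mol/L.
Concentrations: [C] = 0.793 − 0.793X; [E] = 0.793X.
K_c = [E] / ([C]).
Setting equal to 0.626 and solving for X on (0,1) gives X = 0.385.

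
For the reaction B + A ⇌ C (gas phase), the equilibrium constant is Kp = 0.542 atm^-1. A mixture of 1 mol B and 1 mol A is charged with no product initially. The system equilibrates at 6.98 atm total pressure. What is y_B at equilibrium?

Let X = conversion of B (basis 1 mol B); extent of reaction ξ = X.
Moles: n_B = 1 − X; n_A = 1 − X; n_C = X.
Total moles n_T = 2 − X.
Mole fractions y_i = n_i/n_T; Kp = p_C / (p_B p_A) with p_i = y_i·P.
Substituting and setting equal to 0.542 atm^-1 gives a polynomial in X; the root in (0,1) is X = 0.543.
Then n_B = 0.457, n_T = 1.46, so y_B = 0.314.

y_B = 0.314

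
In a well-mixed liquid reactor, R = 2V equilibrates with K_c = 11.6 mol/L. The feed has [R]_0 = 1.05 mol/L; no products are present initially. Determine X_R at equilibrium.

Let X = conversion of R; extent ξ = 1.05·X mol/L.
Concentrations: [R] = 1.05 − 1.05X; [V] = 2.1X.
K_c = [V]^2 / ([R]).
Solving K_c = 11.6 for X ∈ (0,1): X = 0.780.

X = 0.780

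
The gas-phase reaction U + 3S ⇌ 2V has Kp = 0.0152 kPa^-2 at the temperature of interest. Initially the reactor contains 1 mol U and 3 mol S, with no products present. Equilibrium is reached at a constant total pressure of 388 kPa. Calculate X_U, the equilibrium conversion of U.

Let X = conversion of U (basis 1 mol U); extent of reaction ξ = X.
Mole table: n_U = 1 − X; n_S = 3 − 3X; n_V = 2X.
Summing: n_T = 4 − 2X.
Mole fractions y_i = n_i/n_T; Kp = p_V^2 / (p_U p_S^3) with p_i = y_i·P.
Substituting and setting equal to 0.0152 kPa^-2 gives a polynomial in X; the root in (0,1) is X = 0.874.

X = 0.874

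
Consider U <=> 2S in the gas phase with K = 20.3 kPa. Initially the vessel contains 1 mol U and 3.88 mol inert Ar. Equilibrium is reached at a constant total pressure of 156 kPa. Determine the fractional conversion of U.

Take 1 mol U as basis and let X be its fractional conversion, so ξ = X.
Moles: n_U = 1 − X; n_S = 2X; n_I = 3.88 (inert).
n_T = Σnᵢ = 4.88 + X.
With p_i = (n_i/n_T)P, K = p_S^2 / (p_U).
Substituting and setting equal to 20.3 kPa gives a polynomial in X; the root in (0,1) is X = 0.336.

X = 0.336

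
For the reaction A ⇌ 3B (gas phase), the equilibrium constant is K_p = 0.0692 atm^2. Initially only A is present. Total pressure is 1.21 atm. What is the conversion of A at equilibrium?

Basis: 1 mol A initially; let X = conversion of A. Extent ξ = X.
Moles: n_A = 1 − X; n_B = 3X.
Total moles n_T = 1 + 2X.
With p_i = (n_i/n_T)P, K_p = p_B^3 / (p_A).
Equating to 0.0692 atm^2 and solving on 0 < X < 1: X = 0.135.

X = 0.135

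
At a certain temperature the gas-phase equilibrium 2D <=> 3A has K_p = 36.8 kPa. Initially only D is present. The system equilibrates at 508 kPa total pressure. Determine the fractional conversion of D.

X = 0.240

Let X = conversion of D (basis 1 mol D); extent of reaction ξ = 0.5X.
Mole table: n_D = 1 − X; n_A = 1.5X.
Total moles n_T = 1 + 0.5X.
With p_i = (n_i/n_T)P, K_p = p_A^3 / (p_D^2).
Equating to 36.8 kPa and solving on 0 < X < 1: X = 0.240.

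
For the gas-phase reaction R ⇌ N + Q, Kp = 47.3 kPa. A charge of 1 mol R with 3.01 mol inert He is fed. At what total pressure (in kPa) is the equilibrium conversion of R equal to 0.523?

Basis: 1 mol R initially; let X = conversion of R. Extent ξ = X.
Species balance: n_R = 1 − X; n_N = X; n_Q = X; n_I = 3.01 (inert).
Summing: n_T = 4.01 + X.
Kp = p_N p_Q / (p_R) with p_i = (n_i/n_T)·P.
At X = 0.523: the mole-fraction product g(X) = Π y_i^ν_i = 0.1265. Since Kp = g(X)·P^{1}, P = (Kp/g)^(1/1) = (47.3/0.1265)^(1/1) = 374 kPa.

P = 374 kPa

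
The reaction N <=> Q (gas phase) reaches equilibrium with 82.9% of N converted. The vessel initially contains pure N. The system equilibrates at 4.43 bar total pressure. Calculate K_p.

K_p = 4.85

Let X = conversion of N (basis 1 mol N); extent of reaction ξ = X.
Mole table: n_N = 1 − X; n_Q = X.
Total moles n_T = 1 (Δν = 0, constant).
At X = 0.829: n_N = 0.171, n_Q = 0.829, n_T = 1.
p_i = (n_i/n_T)·P. K_p = p_Q / (p_N) = 4.85.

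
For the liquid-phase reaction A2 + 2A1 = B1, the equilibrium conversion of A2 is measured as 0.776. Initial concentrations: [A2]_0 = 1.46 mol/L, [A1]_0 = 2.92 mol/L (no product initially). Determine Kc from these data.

Let X = conversion of A2.
Concentrations: [A2] = 1.46 − 1.46X; [A1] = 2.92 − 2.92X; [B1] = 1.46X.
At X = 0.776: [A2] = 0.327, [A1] = 0.654, [B1] = 1.13.
Kc = [B1] / ([A2] [A1]^2) = 8.1 (mol/L)^-2.

Kc = 8.1 (mol/L)^-2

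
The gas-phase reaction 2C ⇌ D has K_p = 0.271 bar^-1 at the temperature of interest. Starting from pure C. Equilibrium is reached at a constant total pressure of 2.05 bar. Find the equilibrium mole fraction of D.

y_D = 0.284

Basis: 1 mol C initially; let X = conversion of C. Extent ξ = 0.5X.
Species balance: n_C = 1 − X; n_D = 0.5X.
n_T = Σnᵢ = 1 − 0.5X.
Mole fractions y_i = n_i/n_T; K_p = p_D / (p_C^2) with p_i = y_i·P.
Substituting and setting equal to 0.271 bar^-1 gives a polynomial in X; the root in (0,1) is X = 0.443.
Then n_D = 0.221, n_T = 0.779, so y_D = 0.284.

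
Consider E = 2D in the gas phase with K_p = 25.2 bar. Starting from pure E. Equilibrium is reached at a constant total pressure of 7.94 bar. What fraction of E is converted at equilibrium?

X = 0.665

Let X = conversion of E (basis 1 mol E); extent of reaction ξ = X.
Moles: n_E = 1 − X; n_D = 2X.
n_T = Σnᵢ = 1 + X.
Mole fractions y_i = n_i/n_T; K_p = p_D^2 / (p_E) with p_i = y_i·P.
Setting this equal to 25.2 bar and taking the physical root (0 < X < 1) gives X = 0.665.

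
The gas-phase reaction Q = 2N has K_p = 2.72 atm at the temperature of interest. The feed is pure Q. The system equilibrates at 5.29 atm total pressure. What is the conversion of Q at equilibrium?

Basis: 1 mol Q initially; let X = conversion of Q. Extent ξ = X.
Moles: n_Q = 1 − X; n_N = 2X.
n_T = Σnᵢ = 1 + X.
Mole fractions y_i = n_i/n_T; K_p = p_N^2 / (p_Q) with p_i = y_i·P.
Equating to 2.72 atm and solving on 0 < X < 1: X = 0.337.

X = 0.337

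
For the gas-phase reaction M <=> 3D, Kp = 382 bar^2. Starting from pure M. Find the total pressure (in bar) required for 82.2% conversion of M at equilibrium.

Let X = conversion of M (basis 1 mol M); extent of reaction ξ = X.
At extent ξ: n_M = 1 − X; n_D = 3X.
Summing: n_T = 1 + 2X.
Kp = p_D^3 / (p_M) with p_i = (n_i/n_T)·P.
At X = 0.822: the mole-fraction product g(X) = Π y_i^ν_i = 12.05. Since Kp = g(X)·P^{2}, P = (Kp/g)^(1/2) = (382/12.05)^(1/2) = 5.63 bar.

P = 5.63 bar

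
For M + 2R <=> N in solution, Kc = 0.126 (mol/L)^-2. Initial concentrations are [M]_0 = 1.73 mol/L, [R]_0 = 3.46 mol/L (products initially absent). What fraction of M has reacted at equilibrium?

Let X = conversion of M; extent ξ = 1.73·X mol/L.
Concentrations: [M] = 1.73 − 1.73X; [R] = 3.46 − 3.46X; [N] = 1.73X.
Kc = [N] / ([M] [R]^2).
This equals 0.126 at X = 0.373 (the root in 0 < X < 1).

X = 0.373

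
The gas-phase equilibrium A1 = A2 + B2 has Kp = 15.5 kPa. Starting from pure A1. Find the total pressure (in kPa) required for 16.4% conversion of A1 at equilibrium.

P = 561 kPa

Take 1 mol A1 as basis and let X be its fractional conversion, so ξ = X.
Species balance: n_A1 = 1 − X; n_A2 = X; n_B2 = X.
Summing: n_T = 1 + X.
Kp = p_A2 p_B2 / (p_A1) with p_i = (n_i/n_T)·P.
At X = 0.164: the mole-fraction product g(X) = Π y_i^ν_i = 0.02764. Since Kp = g(X)·P^{1}, P = (Kp/g)^(1/1) = (15.5/0.02764)^(1/1) = 561 kPa.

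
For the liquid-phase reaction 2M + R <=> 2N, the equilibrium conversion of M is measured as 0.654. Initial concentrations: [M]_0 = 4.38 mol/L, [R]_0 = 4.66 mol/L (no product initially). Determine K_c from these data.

Let X = conversion of M.
Concentrations: [M] = 4.38 − 4.38X; [R] = 4.66 − 2.19X; [N] = 4.38X.
At X = 0.654: [M] = 1.52, [R] = 3.23, [N] = 2.86.
K_c = [N]^2 / ([M]^2 [R]) = 1.11 L/mol.

K_c = 1.11 L/mol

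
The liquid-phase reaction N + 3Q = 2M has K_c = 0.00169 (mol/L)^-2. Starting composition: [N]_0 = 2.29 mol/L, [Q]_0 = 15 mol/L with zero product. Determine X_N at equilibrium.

X = 0.429

Let X = conversion of N; extent ξ = 2.29·X mol/L.
Concentrations: [N] = 2.29 − 2.29X; [Q] = 15 − 6.87X; [M] = 4.58X.
K_c = [M]^2 / ([N] [Q]^3).
This equals 0.00169 at X = 0.429 (the root in 0 < X < 1).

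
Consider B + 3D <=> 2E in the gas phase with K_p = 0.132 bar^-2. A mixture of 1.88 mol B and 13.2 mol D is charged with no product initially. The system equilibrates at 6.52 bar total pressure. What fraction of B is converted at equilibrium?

X = 0.805

Let X = conversion of B (basis 1.88 mol B); extent of reaction ξ = 1.88X.
Moles: n_B = 1.88 − 1.88X; n_D = 13.2 − 5.64X; n_E = 3.76X.
n_T = Σnᵢ = 15.1 − 3.76X.
Mole fractions y_i = n_i/n_T; K_p = p_E^2 / (p_B p_D^3) with p_i = y_i·P.
This yields a degree-4 equation in X; solving on (0,1), X = 0.805.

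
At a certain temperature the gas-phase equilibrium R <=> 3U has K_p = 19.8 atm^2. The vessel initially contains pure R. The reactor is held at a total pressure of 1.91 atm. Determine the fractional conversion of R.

X = 0.702

Take 1 mol R as basis and let X be its fractional conversion, so ξ = X.
Species balance: n_R = 1 − X; n_U = 3X.
Summing: n_T = 1 + 2X.
With p_i = (n_i/n_T)P, K_p = p_U^3 / (p_R).
This yields a degree-3 equation in X; solving on (0,1), X = 0.702.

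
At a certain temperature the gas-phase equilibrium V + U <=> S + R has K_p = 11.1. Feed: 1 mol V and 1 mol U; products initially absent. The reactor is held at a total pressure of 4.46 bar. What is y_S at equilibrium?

y_S = 0.385

Basis: 1 mol V initially; let X = conversion of V. Extent ξ = X.
Species balance: n_V = 1 − X; n_U = 1 − X; n_S = X; n_R = X.
n_T stays at 2 (no change in mole number).
Mole fractions y_i = n_i/n_T; K_p = p_S p_R / (p_V p_U) with p_i = y_i·P.
Substituting and setting equal to 11.1 gives a polynomial in X; the root in (0,1) is X = 0.769.
Then n_S = 0.769, n_T = 2, so y_S = 0.385.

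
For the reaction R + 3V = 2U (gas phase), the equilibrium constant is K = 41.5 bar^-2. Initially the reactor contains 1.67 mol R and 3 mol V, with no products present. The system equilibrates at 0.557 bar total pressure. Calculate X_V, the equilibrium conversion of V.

X = 0.629

Take 3 mol V as basis and let X be its fractional conversion, so ξ = X.
At extent ξ: n_R = 1.67 − X; n_V = 3 − 3X; n_U = 2X.
n_T = Σnᵢ = 4.67 − 2X.
y_i = n_i/n_T, p_i = y_i·P. K = p_U^2 / (p_R p_V^3).
Setting this equal to 41.5 bar^-2 and taking the physical root (0 < X < 1) gives X = 0.629.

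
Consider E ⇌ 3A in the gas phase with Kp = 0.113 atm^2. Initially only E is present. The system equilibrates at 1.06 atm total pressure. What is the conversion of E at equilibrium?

Let X = conversion of E (basis 1 mol E); extent of reaction ξ = X.
Mole table: n_E = 1 − X; n_A = 3X.
Summing: n_T = 1 + 2X.
y_i = n_i/n_T, p_i = y_i·P. Kp = p_A^3 / (p_E).
Substituting and setting equal to 0.113 atm^2 gives a polynomial in X; the root in (0,1) is X = 0.178.

X = 0.178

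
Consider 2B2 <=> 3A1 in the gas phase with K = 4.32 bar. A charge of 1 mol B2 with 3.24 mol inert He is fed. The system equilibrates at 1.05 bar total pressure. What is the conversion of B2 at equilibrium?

Let X = conversion of B2 (basis 1 mol B2); extent of reaction ξ = 0.5X.
Moles: n_B2 = 1 − X; n_A1 = 1.5X; n_I = 3.24 (inert).
n_T = Σnᵢ = 4.24 + 0.5X.
y_i = n_i/n_T, p_i = y_i·P. K = p_A1^3 / (p_B2^2).
Setting this equal to 4.32 bar and taking the physical root (0 < X < 1) gives X = 0.734.

X = 0.734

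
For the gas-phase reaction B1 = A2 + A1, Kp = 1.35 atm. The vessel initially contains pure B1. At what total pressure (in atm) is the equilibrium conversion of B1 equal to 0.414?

Take 1 mol B1 as basis and let X be its fractional conversion, so ξ = X.
Species balance: n_B1 = 1 − X; n_A2 = X; n_A1 = X.
n_T = Σnᵢ = 1 + X.
Kp = p_A2 p_A1 / (p_B1) with p_i = (n_i/n_T)·P.
At X = 0.414: the mole-fraction product g(X) = Π y_i^ν_i = 0.2068. Since Kp = g(X)·P^{1}, P = (Kp/g)^(1/1) = (1.35/0.2068)^(1/1) = 6.53 atm.

P = 6.53 atm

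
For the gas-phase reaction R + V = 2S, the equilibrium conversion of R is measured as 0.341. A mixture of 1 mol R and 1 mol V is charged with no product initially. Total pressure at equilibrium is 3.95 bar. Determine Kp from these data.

Kp = 1.07

Take 1 mol R as basis and let X be its fractional conversion, so ξ = X.
Mole table: n_R = 1 − X; n_V = 1 − X; n_S = 2X.
Total moles n_T = 2 (Δν = 0, constant).
At X = 0.341: n_R = 0.659, n_V = 0.659, n_S = 0.682, n_T = 2.
p_i = (n_i/n_T)·P. Kp = p_S^2 / (p_R p_V) = 1.07.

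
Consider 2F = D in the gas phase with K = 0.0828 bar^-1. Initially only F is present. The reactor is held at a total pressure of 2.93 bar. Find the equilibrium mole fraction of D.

y_D = 0.168

Take 1 mol F as basis and let X be its fractional conversion, so ξ = 0.5X.
At extent ξ: n_F = 1 − X; n_D = 0.5X.
Summing: n_T = 1 − 0.5X.
With p_i = (n_i/n_T)P, K = p_D / (p_F^2).
Substituting and setting equal to 0.0828 bar^-1 gives a polynomial in X; the root in (0,1) is X = 0.288.
Then n_D = 0.144, n_T = 0.856, so y_D = 0.168.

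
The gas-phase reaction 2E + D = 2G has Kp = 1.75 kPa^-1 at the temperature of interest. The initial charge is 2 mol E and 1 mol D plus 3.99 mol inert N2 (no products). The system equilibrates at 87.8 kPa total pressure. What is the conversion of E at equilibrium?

X = 0.723

Take 2 mol E as basis and let X be its fractional conversion, so ξ = X.
Moles: n_E = 2 − 2X; n_D = 1 − X; n_G = 2X; n_I = 3.99 (inert).
n_T = Σnᵢ = 6.99 − X.
With p_i = (n_i/n_T)P, Kp = p_G^2 / (p_E^2 p_D).
Equating to 1.75 kPa^-1 and solving on 0 < X < 1: X = 0.723.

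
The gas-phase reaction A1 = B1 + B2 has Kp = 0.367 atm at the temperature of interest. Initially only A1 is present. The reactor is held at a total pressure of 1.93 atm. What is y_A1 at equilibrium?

Let X = conversion of A1 (basis 1 mol A1); extent of reaction ξ = X.
Species balance: n_A1 = 1 − X; n_B1 = X; n_B2 = X.
Total moles n_T = 1 + X.
With p_i = (n_i/n_T)P, Kp = p_B1 p_B2 / (p_A1).
This yields a degree-2 equation in X; solving on (0,1), X = 0.400.
Then n_A1 = 0.6, n_T = 1.4, so y_A1 = 0.429.

y_A1 = 0.429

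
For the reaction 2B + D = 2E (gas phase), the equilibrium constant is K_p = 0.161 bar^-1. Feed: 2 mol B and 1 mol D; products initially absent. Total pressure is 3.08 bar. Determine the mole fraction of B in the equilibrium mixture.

y_B = 0.536

Basis: 2 mol B initially; let X = conversion of B. Extent ξ = X.
At extent ξ: n_B = 2 − 2X; n_D = 1 − X; n_E = 2X.
n_T = Σnᵢ = 3 − X.
y_i = n_i/n_T, p_i = y_i·P. K_p = p_E^2 / (p_B^2 p_D).
This yields a degree-3 equation in X; solving on (0,1), X = 0.267.
Then n_B = 1.47, n_T = 2.73, so y_B = 0.536.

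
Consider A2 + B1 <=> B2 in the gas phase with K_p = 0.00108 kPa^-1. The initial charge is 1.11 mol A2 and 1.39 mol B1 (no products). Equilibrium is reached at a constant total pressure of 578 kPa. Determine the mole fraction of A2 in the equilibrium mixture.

y_A2 = 0.378

Let X = conversion of A2 (basis 1.11 mol A2); extent of reaction ξ = 1.11X.
Species balance: n_A2 = 1.11 − 1.11X; n_B1 = 1.39 − 1.11X; n_B2 = 1.11X.
n_T = Σnᵢ = 2.5 − 1.11X.
With p_i = (n_i/n_T)P, K_p = p_B2 / (p_A2 p_B1).
Setting this equal to 0.00108 kPa^-1 and taking the physical root (0 < X < 1) gives X = 0.239.
Then n_A2 = 0.845, n_T = 2.23, so y_A2 = 0.378.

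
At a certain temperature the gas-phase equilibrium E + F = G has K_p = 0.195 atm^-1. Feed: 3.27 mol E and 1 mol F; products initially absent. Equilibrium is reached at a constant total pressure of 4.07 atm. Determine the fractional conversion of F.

X = 0.371

Let X = conversion of F (basis 1 mol F); extent of reaction ξ = X.
Species balance: n_E = 3.27 − X; n_F = 1 − X; n_G = X.
Total moles n_T = 4.27 − X.
With p_i = (n_i/n_T)P, K_p = p_G / (p_E p_F).
This yields a degree-2 equation in X; solving on (0,1), X = 0.371.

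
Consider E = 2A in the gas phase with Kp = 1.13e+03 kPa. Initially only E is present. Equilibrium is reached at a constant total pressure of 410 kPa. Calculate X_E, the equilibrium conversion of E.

Basis: 1 mol E initially; let X = conversion of E. Extent ξ = X.
Mole table: n_E = 1 − X; n_A = 2X.
Total moles n_T = 1 + X.
With p_i = (n_i/n_T)P, Kp = p_A^2 / (p_E).
Setting this equal to 1.13e+03 kPa and taking the physical root (0 < X < 1) gives X = 0.639.

X = 0.639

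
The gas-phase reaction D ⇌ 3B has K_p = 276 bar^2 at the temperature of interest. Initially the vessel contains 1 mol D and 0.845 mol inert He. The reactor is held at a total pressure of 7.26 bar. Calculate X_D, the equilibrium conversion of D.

Let X = conversion of D (basis 1 mol D); extent of reaction ξ = X.
Moles: n_D = 1 − X; n_B = 3X; n_I = 0.845 (inert).
Summing: n_T = 1.84 + 2X.
With p_i = (n_i/n_T)P, K_p = p_B^3 / (p_D).
Setting this equal to 276 bar^2 and taking the physical root (0 < X < 1) gives X = 0.786.

X = 0.786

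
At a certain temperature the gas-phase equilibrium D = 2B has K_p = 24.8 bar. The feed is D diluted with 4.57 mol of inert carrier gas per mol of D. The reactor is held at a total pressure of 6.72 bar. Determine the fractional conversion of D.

Take 1 mol D as basis and let X be its fractional conversion, so ξ = X.
At extent ξ: n_D = 1 − X; n_B = 2X; n_I = 4.57 (inert).
Summing: n_T = 5.57 + X.
y_i = n_i/n_T, p_i = y_i·P. K_p = p_B^2 / (p_D).
Equating to 24.8 bar and solving on 0 < X < 1: X = 0.872.

X = 0.872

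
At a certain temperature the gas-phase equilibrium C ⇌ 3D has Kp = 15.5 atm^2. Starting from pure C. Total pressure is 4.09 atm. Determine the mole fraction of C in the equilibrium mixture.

y_C = 0.328

Basis: 1 mol C initially; let X = conversion of C. Extent ξ = X.
Species balance: n_C = 1 − X; n_D = 3X.
n_T = Σnᵢ = 1 + 2X.
y_i = n_i/n_T, p_i = y_i·P. Kp = p_D^3 / (p_C).
Substituting and setting equal to 15.5 atm^2 gives a polynomial in X; the root in (0,1) is X = 0.406.
Then n_C = 0.594, n_T = 1.81, so y_C = 0.328.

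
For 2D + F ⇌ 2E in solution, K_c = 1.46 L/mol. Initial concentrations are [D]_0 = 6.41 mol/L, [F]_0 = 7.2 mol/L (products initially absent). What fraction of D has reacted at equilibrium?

X = 0.727

Let X = conversion of D; extent ξ = 6.41X/2 mol/L.
Concentrations: [D] = 6.41 − 6.41X; [F] = 7.2 − 3.21X; [E] = 6.41X.
K_c = [E]^2 / ([D]^2 [F]).
Solving K_c = 1.46 for X ∈ (0,1): X = 0.727.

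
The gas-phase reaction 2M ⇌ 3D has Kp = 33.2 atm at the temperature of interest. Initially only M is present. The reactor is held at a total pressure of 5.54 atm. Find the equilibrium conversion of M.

X = 0.655

Take 1 mol M as basis and let X be its fractional conversion, so ξ = 0.5X.
Mole table: n_M = 1 − X; n_D = 1.5X.
Total moles n_T = 1 + 0.5X.
With p_i = (n_i/n_T)P, Kp = p_D^3 / (p_M^2).
Equating to 33.2 atm and solving on 0 < X < 1: X = 0.655.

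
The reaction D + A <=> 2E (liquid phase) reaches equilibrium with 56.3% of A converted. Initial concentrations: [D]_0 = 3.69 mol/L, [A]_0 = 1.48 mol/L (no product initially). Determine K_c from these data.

Let X = conversion of A.
Concentrations: [D] = 3.69 − 1.48X; [A] = 1.48 − 1.48X; [E] = 2.96X.
At X = 0.563: [D] = 2.86, [A] = 0.647, [E] = 1.67.
K_c = [E]^2 / ([D] [A]) = 1.5.

K_c = 1.5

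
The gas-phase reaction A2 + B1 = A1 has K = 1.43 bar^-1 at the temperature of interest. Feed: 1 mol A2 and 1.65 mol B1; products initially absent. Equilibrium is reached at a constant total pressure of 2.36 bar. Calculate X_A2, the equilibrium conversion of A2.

Let X = conversion of A2 (basis 1 mol A2); extent of reaction ξ = X.
Mole table: n_A2 = 1 − X; n_B1 = 1.65 − X; n_A1 = X.
n_T = Σnᵢ = 2.65 − X.
Mole fractions y_i = n_i/n_T; K = p_A1 / (p_A2 p_B1) with p_i = y_i·P.
Equating to 1.43 bar^-1 and solving on 0 < X < 1: X = 0.630.

X = 0.630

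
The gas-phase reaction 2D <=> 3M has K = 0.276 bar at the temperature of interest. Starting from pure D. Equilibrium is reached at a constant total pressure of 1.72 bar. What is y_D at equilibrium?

y_D = 0.609

Let X = conversion of D (basis 1 mol D); extent of reaction ξ = 0.5X.
At extent ξ: n_D = 1 − X; n_M = 1.5X.
Summing: n_T = 1 + 0.5X.
y_i = n_i/n_T, p_i = y_i·P. K = p_M^3 / (p_D^2).
Setting this equal to 0.276 bar and taking the physical root (0 < X < 1) gives X = 0.299.
Then n_D = 0.701, n_T = 1.15, so y_D = 0.609.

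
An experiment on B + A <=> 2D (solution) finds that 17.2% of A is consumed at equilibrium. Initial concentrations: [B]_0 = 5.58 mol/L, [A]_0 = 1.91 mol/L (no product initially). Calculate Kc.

Let X = conversion of A.
Concentrations: [B] = 5.58 − 1.91X; [A] = 1.91 − 1.91X; [D] = 3.82X.
At X = 0.172: [B] = 5.25, [A] = 1.58, [D] = 0.657.
Kc = [D]^2 / ([B] [A]) = 0.052.

Kc = 0.052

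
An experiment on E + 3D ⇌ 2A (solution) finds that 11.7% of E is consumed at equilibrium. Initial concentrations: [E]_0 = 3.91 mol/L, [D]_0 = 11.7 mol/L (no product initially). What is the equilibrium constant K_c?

Let X = conversion of E.
Concentrations: [E] = 3.91 − 3.91X; [D] = 11.7 − 11.7X; [A] = 7.82X.
At X = 0.117: [E] = 3.45, [D] = 10.3, [A] = 0.915.
K_c = [A]^2 / ([E] [D]^3) = 0.00022 (mol/L)^-2.

K_c = 0.00022 (mol/L)^-2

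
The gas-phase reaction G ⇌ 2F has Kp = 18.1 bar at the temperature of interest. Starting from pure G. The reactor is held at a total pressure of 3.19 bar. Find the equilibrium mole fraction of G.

Let X = conversion of G (basis 1 mol G); extent of reaction ξ = X.
At extent ξ: n_G = 1 − X; n_F = 2X.
Total moles n_T = 1 + X.
y_i = n_i/n_T, p_i = y_i·P. Kp = p_F^2 / (p_G).
Substituting and setting equal to 18.1 bar gives a polynomial in X; the root in (0,1) is X = 0.766.
Then n_G = 0.234, n_T = 1.77, so y_G = 0.133.

y_G = 0.133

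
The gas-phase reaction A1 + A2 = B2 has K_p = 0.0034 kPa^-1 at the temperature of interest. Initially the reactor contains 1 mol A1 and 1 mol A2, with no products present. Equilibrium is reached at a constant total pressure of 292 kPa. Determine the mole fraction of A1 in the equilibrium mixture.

Basis: 1 mol A1 initially; let X = conversion of A1. Extent ξ = X.
Moles: n_A1 = 1 − X; n_A2 = 1 − X; n_B2 = X.
Summing: n_T = 2 − X.
y_i = n_i/n_T, p_i = y_i·P. K_p = p_B2 / (p_A1 p_A2).
Setting this equal to 0.0034 kPa^-1 and taking the physical root (0 < X < 1) gives X = 0.292.
Then n_A1 = 0.708, n_T = 1.71, so y_A1 = 0.415.

y_A1 = 0.415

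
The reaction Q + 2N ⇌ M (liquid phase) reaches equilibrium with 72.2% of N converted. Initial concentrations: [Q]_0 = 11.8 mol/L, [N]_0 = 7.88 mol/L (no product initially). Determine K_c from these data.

Let X = conversion of N.
Concentrations: [Q] = 11.8 − 3.94X; [N] = 7.88 − 7.88X; [M] = 3.94X.
At X = 0.722: [Q] = 8.96, [N] = 2.19, [M] = 2.84.
K_c = [M] / ([Q] [N]^2) = 0.0662 (mol/L)^-2.

K_c = 0.0662 (mol/L)^-2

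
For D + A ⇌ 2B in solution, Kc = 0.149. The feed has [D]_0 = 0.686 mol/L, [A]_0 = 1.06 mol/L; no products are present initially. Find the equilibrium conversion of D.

Let X = conversion of D; extent ξ = 0.686·X mol/L.
Concentrations: [D] = 0.686 − 0.686X; [A] = 1.06 − 0.686X; [B] = 1.37X.
Kc = [B]^2 / ([D] [A]).
Solving Kc = 0.149 for X ∈ (0,1): X = 0.200.

X = 0.200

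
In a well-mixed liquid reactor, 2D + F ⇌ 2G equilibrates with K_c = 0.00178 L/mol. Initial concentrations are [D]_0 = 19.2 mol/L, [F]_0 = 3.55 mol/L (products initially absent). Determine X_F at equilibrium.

X = 0.181

Let X = conversion of F; extent ξ = 3.55·X mol/L.
Concentrations: [D] = 19.2 − 7.1X; [F] = 3.55 − 3.55X; [G] = 7.1X.
K_c = [G]^2 / ([D]^2 [F]).
Equating to 0.00178 L/mol: the physical root is X = 0.181.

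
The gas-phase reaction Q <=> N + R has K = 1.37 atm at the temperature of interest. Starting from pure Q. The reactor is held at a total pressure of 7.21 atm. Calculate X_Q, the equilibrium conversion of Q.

Let X = conversion of Q (basis 1 mol Q); extent of reaction ξ = X.
Moles: n_Q = 1 − X; n_N = X; n_R = X.
Summing: n_T = 1 + X.
y_i = n_i/n_T, p_i = y_i·P. K = p_N p_R / (p_Q).
Equating to 1.37 atm and solving on 0 < X < 1: X = 0.400.

X = 0.400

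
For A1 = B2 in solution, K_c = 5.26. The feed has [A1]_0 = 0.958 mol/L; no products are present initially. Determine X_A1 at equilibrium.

X = 0.840

Let X = conversion of A1; extent ξ = 0.958·X mol/L.
Concentrations: [A1] = 0.958 − 0.958X; [B2] = 0.958X.
K_c = [B2] / ([A1]).
Setting equal to 5.26 and solving for X on (0,1) gives X = 0.840.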